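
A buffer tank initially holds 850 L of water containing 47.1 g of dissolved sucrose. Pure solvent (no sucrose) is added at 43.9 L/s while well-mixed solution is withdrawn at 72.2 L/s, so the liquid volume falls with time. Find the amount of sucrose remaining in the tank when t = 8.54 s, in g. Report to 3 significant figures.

20.1 g

Total volume: dV/dt = Q_in − Q_out = -28.300 L/s, so V(t) = 850 − 28.300 t and V(8.54) = 608.32 L.
Species balance (pure solvent in): dm/dt = −Q_out · m/V(t).
dm/m = −Q_out dt/(V₀ − 28.300 t); integrating gives ln(m/m₀) = −(Q_out/(Q_in−Q_out)) ln(V/V₀).
m = m₀ (V₀/V)^(Q_out/(Q_in−Q_out)) = 47.1 × (850/608.32)^(-2.5512) = 20.061 g.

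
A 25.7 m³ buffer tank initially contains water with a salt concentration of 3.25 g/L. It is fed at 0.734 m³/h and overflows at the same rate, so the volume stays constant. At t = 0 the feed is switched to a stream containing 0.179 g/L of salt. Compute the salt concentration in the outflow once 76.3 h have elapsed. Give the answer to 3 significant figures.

0.526 g/L

Accumulation = in − out for the solute gives V dC/dt = Q(C_in − C).
Rewrite as dC/dt + C/τ = C_in/τ, τ = V/Q = 35.014 h.
C approaches C_in exponentially: C(t) = C_in + (C₀ − C_in) e^(−t/τ).
C(76.3) = 0.179 + (3.25 − 0.179)·e^(−76.3/35.014) = 0.179 + (3.0710)·0.11314 = 0.52645 g/L.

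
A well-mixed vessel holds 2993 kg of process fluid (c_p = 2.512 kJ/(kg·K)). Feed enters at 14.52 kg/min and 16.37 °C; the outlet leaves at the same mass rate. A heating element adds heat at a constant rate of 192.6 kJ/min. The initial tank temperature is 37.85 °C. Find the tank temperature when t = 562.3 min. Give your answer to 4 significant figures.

First-law balance (no shaft work): M c_p dT/dt = ṁ c_p (T_in − T) + 192.6.
τ = M/ṁ = 206.129 min; T_ss = T_in + Q̇/(ṁ c_p) = 16.37 + 192.6/(14.52·2.512) = 21.6504 °C.
Solution: T(t) = T_ss + (T₀ − T_ss) e^(−t/τ).
T(562.3) = 21.6504 + (16.1996)·e^(−562.3/206.129) = 21.6504 + (16.1996)·0.0653566 = 22.7092 °C.

22.71 °C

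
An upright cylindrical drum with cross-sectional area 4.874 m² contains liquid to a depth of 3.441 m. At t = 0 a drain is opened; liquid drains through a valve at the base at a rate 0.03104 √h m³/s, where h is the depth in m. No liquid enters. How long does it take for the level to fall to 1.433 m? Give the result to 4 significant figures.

A dh/dt = −Q_out = −0.03104 √h.
This is separable: 2 d(√h)/dt = −0.03104/A, so √h = √h₀ − (0.03104/(2A)) t.
t = 2A(√h₀ − √h)/0.03104 = 2·4.874·(√3.441 − √1.433)/0.03104
  = 9.74800 × (1.85499 − 1.19708) / 0.03104 = 206.615 s.

206.6 s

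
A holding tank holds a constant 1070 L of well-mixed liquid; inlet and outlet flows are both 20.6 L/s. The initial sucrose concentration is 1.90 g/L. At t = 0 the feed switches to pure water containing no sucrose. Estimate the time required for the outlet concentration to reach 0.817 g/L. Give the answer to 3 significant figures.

Accumulation = in − out for the solute gives V dC/dt = Q(C_in − C), so τ = V/Q = 51.942 s.
C(t) = C_in + (C₀ − C_in) e^(−t/τ). Set C = 0.817 and solve for t:
e^(−t/τ) = (C − C_in)/(C₀ − C_in) = (0.817 − 0)/(1.90 − 0) = 0.43000
t = −τ ln(…) = 51.942 × 0.84397 = 43.837 s.

43.8 s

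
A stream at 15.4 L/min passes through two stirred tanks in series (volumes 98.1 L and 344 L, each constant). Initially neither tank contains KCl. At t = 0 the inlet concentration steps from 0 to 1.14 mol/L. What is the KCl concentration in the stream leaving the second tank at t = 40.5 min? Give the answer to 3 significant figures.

Species balance on tank i: dCᵢ/dt = (Cᵢ₋₁ − Cᵢ)/τᵢ with τᵢ = Vᵢ/Q.
τ₁ = 98.1/15.4 = 6.3701 min; τ₂ = 344/15.4 = 22.338 min.
Tank 1: C₁ = C_in(1 − e^(−t/τ₁)). Tank 2 (τ₁ ≠ τ₂): C₂ = C_in[1 − (τ₁ e^(−t/τ₁) − τ₂ e^(−t/τ₂))/(τ₁ − τ₂)].
At t = 40.5: e^(−t/τ₁) = 0.0017332, e^(−t/τ₂) = 0.16315.
C₂ = 1.14·[1 − (6.3701·0.0017332 − 22.338·0.16315)/(-15.968)] = 1.14·0.77245 = 0.88060 mol/L.

0.881 mol/L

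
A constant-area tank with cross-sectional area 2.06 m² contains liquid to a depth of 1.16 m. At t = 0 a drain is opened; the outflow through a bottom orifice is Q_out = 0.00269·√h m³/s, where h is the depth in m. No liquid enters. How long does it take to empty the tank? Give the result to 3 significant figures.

A dh/dt = −Q_out = −0.00269 √h.
This is separable: 2 d(√h)/dt = −0.00269/A, so √h = √h₀ − (0.00269/(2A)) t.
Set h = 0: 2√h₀ = (0.00269/A) t_empty ⇒ t_empty = 2A√h₀/0.00269.
t_empty = 2·2.06·√1.16/0.00269 = 4.1200·1.0770/0.00269 = 1649.6 s.

1650 s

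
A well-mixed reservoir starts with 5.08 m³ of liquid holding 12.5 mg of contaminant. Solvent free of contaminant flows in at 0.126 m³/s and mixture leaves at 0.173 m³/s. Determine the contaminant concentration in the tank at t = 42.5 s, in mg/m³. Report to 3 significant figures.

Total volume: dV/dt = Q_in − Q_out = -0.047000 m³/s, so V(t) = 5.08 − 0.047000 t and V(42.5) = 3.0825 m³.
Species balance (pure solvent in): dm/dt = −Q_out · m/V(t).
dm/m = −Q_out dt/(V₀ − 0.047000 t); integrating gives ln(m/m₀) = −(Q_out/(Q_in−Q_out)) ln(V/V₀).
m = m₀ (V₀/V)^(Q_out/(Q_in−Q_out)) = 12.5 × (5.08/3.0825)^(-3.6809) = 1.9875 mg.
C = m/V = 1.9875/3.0825 = 0.64477 mg/m³.

0.645 mg/m³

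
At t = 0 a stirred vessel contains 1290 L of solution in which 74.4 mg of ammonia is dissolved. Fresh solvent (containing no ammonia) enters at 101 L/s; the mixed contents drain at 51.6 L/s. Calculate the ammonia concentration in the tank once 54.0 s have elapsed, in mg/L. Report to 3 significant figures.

0.00583 mg/L

Let m(t) be the amount of ammonia. Volume: V(t) = V₀ + (Q_in − Q_out) t = 1290 + 49.400 t; V(54.0) = 3957.6 L.
No ammonia enters, so dm/dt = −Q_out · (m/V).
dm/m = −Q_out dt/(V₀ + 49.400 t); integrating gives ln(m/m₀) = −(Q_out/(Q_in−Q_out)) ln(V/V₀).
m = m₀ (V₀/V)^(Q_out/(Q_in−Q_out)) = 74.4 × (1290/3957.6)^(1.0445) = 23.070 mg.
C = m/V = 23.070/3957.6 = 0.0058293 mg/L.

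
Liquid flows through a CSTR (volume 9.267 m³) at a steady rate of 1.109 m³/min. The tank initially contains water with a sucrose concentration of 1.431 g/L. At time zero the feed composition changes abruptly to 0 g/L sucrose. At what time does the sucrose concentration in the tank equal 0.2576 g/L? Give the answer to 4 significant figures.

14.33 min

Species balance: V dC/dt = Q(C_in − C) ⇒ τ = V/Q = 8.35618 min.
C(t) = C_in + (C₀ − C_in) e^(−t/τ). Set C = 0.2576 and solve for t:
e^(−t/τ) = (C − C_in)/(C₀ − C_in) = (0.2576 − 0)/(1.431 − 0) = 0.180014
t = −τ ln(…) = 8.35618 × 1.71472 = 14.3285 min.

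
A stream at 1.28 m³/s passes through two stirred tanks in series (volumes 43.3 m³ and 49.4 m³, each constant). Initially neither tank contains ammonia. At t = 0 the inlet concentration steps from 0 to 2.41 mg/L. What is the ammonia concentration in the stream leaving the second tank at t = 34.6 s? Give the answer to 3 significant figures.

0.599 mg/L

Species balance on tank i: dCᵢ/dt = (Cᵢ₋₁ − Cᵢ)/τᵢ with τᵢ = Vᵢ/Q.
τ₁ = 43.3/1.28 = 33.828 s; τ₂ = 49.4/1.28 = 38.594 s.
Tank 1: C₁ = C_in(1 − e^(−t/τ₁)). Tank 2 (τ₁ ≠ τ₂): C₂ = C_in[1 − (τ₁ e^(−t/τ₁) − τ₂ e^(−t/τ₂))/(τ₁ − τ₂)].
At t = 34.6: e^(−t/τ₁) = 0.35958, e^(−t/τ₂) = 0.40799.
C₂ = 2.41·[1 − (33.828·0.35958 − 38.594·0.40799)/(-4.7656)] = 2.41·0.24840 = 0.59864 mg/L.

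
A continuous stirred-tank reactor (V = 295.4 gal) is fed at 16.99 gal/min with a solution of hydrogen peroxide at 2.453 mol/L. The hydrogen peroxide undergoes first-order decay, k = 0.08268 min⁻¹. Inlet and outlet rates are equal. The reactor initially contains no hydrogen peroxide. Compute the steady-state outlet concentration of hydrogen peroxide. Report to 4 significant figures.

1.006 mol/L

Accumulation = in − out − consumed: V dC/dt = Q C_in − Q C − k V C.
Steady state (dC/dt = 0): C_ss = Q C_in/(Q + kV) = C_in/(1 + kV/Q).
C_ss = 16.99·2.453/(16.99 + 0.08268·295.4) = 41.6765/41.4137 = 1.00635 mol/L.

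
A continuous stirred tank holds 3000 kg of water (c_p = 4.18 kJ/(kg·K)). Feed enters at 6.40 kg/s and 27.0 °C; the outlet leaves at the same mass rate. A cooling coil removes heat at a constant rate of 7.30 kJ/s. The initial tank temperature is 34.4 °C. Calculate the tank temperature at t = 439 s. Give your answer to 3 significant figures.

Heat balance on the well-mixed liquid: M c_p dT/dt = ṁ c_p (T_in − T) − 7.30.
τ = M/ṁ = 468.75 s; T_ss = T_in − Q̇/(ṁ c_p) = 27.0 − 7.30/(6.40·4.18) = 26.727 °C.
Integrating: T(t) = T_ss + (T₀ − T_ss) e^(−t/τ).
T(439) = 26.727 + (7.6729)·e^(−439/468.75) = 26.727 + (7.6729)·0.39198 = 29.735 °C.

29.7 °C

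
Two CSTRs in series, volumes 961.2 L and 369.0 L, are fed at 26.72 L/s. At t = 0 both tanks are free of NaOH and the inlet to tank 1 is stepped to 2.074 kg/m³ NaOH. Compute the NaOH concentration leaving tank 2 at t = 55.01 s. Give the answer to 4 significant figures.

Time constants: τᵢ = Vᵢ/Q for each well-mixed tank.
τ₁ = 961.2/26.72 = 35.9731 s; τ₂ = 369.0/26.72 = 13.8099 s.
Tank 1: C₁ = C_in(1 − e^(−t/τ₁)). Tank 2 (τ₁ ≠ τ₂): C₂ = C_in[1 − (τ₁ e^(−t/τ₁) − τ₂ e^(−t/τ₂))/(τ₁ − τ₂)].
At t = 55.01: e^(−t/τ₁) = 0.216709, e^(−t/τ₂) = 0.0186226.
C₂ = 2.074·[1 − (35.9731·0.216709 − 13.8099·0.0186226)/(22.1632)] = 2.074·0.659863 = 1.36856 kg/m³.

1.369 kg/m³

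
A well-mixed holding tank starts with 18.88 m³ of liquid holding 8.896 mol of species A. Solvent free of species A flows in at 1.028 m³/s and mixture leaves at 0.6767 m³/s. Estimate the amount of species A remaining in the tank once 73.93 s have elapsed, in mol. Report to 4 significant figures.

1.680 mol

Total volume: dV/dt = Q_in − Q_out = 0.351300 m³/s, so V(t) = 18.88 + 0.351300 t and V(73.93) = 44.8516 m³.
Solute balance: dm/dt = 0 − Q_out C = −Q_out m/V(t).
dm/m = −Q_out dt/(V₀ + 0.351300 t); integrating gives ln(m/m₀) = −(Q_out/(Q_in−Q_out)) ln(V/V₀).
m = m₀ (V₀/V)^(Q_out/(Q_in−Q_out)) = 8.896 × (18.88/44.8516)^(1.92627) = 1.68015 mol.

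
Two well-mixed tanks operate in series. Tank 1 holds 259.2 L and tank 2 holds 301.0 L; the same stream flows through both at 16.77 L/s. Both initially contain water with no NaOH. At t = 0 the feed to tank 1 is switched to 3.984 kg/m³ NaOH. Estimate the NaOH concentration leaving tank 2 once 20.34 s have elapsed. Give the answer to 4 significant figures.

1.373 kg/m³

Each tank obeys Vᵢ dCᵢ/dt = Q(Cᵢ₋₁ − Cᵢ), so τᵢ = Vᵢ/Q.
τ₁ = 259.2/16.77 = 15.4562 s; τ₂ = 301.0/16.77 = 17.9487 s.
Solving the cascade with C₁(0)=C₂(0)=0 gives C₂(t) = C_in[1 − (τ₁ e^(−t/τ₁) − τ₂ e^(−t/τ₂))/(τ₁ − τ₂)].
At t = 20.34: e^(−t/τ₁) = 0.268212, e^(−t/τ₂) = 0.321992.
C₂ = 3.984·[1 − (15.4562·0.268212 − 17.9487·0.321992)/(-2.49255)] = 3.984·0.344518 = 1.37256 kg/m³.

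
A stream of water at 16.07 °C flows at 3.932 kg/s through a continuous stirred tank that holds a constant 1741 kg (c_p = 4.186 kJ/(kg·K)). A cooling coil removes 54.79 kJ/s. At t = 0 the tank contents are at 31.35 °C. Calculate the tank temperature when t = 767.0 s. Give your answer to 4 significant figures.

16.03 °C

Heat balance on the well-mixed liquid: M c_p dT/dt = ṁ c_p (T_in − T) − 54.79.
τ = M/ṁ = 442.777 s; T_ss = T_in − Q̇/(ṁ c_p) = 16.07 − 54.79/(3.932·4.186) = 12.7412 °C.
Integrating: T(t) = T_ss + (T₀ − T_ss) e^(−t/τ).
T(767.0) = 12.7412 + (18.6088)·e^(−767.0/442.777) = 12.7412 + (18.6088)·0.176886 = 16.0328 °C.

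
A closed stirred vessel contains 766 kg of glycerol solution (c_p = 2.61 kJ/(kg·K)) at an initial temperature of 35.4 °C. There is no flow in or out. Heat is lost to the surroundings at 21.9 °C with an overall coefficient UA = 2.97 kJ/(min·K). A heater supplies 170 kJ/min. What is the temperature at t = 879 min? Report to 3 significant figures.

Lumped-capacitance energy balance: M c_p dT/dt = UA(T_amb − T) + Q̇.
dT/dt = (T_ss − T)/τ with T_ss = T_amb + Q̇/UA = 21.9 + 170/2.97 = 79.139 °C, τ = M c_p/UA = 766·2.61/2.97 = 673.15 min.
Integrating: T(t) = T_ss + (T₀ − T_ss) e^(−t/τ).
T(879) = 79.139 + (-43.739)·0.27096 = 67.288 °C.

67.3 °C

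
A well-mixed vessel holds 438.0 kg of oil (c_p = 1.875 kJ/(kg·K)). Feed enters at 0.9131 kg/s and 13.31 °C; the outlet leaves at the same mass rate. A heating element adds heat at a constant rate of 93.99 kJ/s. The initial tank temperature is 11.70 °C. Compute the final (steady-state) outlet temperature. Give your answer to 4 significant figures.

68.21 °C

M c_p dT/dt = ṁ c_p (T_in − T) + Q̇.
At steady state dT/dt = 0 ⇒ T_ss = T_in + Q̇/(ṁ c_p) = 13.31 + 93.99/(0.9131·1.875) = 68.2087 °C.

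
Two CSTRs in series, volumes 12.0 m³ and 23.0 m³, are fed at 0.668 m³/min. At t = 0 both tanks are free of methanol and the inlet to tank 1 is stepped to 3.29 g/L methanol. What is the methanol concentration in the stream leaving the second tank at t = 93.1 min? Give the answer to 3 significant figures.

2.85 g/L

Time constants: τᵢ = Vᵢ/Q for each well-mixed tank.
τ₁ = 12.0/0.668 = 17.964 min; τ₂ = 23.0/0.668 = 34.431 min.
Solving the cascade with C₁(0)=C₂(0)=0 gives C₂(t) = C_in[1 − (τ₁ e^(−t/τ₁) − τ₂ e^(−t/τ₂))/(τ₁ − τ₂)].
At t = 93.1: e^(−t/τ₁) = 0.0056136, e^(−t/τ₂) = 0.066941.
C₂ = 3.29·[1 − (17.964·0.0056136 − 34.431·0.066941)/(-16.467)] = 3.29·0.86616 = 2.8497 g/L.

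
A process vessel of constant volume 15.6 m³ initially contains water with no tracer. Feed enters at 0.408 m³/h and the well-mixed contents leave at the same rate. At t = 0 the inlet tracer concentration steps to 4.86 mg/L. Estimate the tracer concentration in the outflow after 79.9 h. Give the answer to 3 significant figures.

Mass balance on the solute (V constant): V dC/dt = Q(C_in − C).
So dC/dt = (C_in − C)/τ with τ = V/Q = 15.6/0.408 = 38.235 h.
Solution: C(t) = C_in + (C₀ − C_in) e^(−t/τ).
C(79.9) = 4.86 + (0 − 4.86)·e^(−79.9/38.235) = 4.86 + (-4.8600)·0.12373 = 4.2587 mg/L.

4.26 mg/L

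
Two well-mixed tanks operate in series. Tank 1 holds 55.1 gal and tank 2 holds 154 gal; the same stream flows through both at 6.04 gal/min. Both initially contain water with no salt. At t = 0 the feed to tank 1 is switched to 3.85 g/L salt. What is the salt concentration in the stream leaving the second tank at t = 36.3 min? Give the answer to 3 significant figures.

Species balance on tank i: dCᵢ/dt = (Cᵢ₋₁ − Cᵢ)/τᵢ with τᵢ = Vᵢ/Q.
τ₁ = 55.1/6.04 = 9.1225 min; τ₂ = 154/6.04 = 25.497 min.
Solving the cascade with C₁(0)=C₂(0)=0 gives C₂(t) = C_in[1 − (τ₁ e^(−t/τ₁) − τ₂ e^(−t/τ₂))/(τ₁ − τ₂)].
At t = 36.3: e^(−t/τ₁) = 0.018701, e^(−t/τ₂) = 0.24082.
C₂ = 3.85·[1 − (9.1225·0.018701 − 25.497·0.24082)/(-16.374)] = 3.85·0.63543 = 2.4464 g/L.

2.45 g/L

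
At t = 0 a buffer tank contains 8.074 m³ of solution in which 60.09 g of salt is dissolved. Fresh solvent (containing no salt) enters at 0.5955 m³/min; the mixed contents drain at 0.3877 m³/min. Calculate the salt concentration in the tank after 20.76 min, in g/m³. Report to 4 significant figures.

2.182 g/m³

Total volume: dV/dt = Q_in − Q_out = 0.207800 m³/min, so V(t) = 8.074 + 0.207800 t and V(20.76) = 12.3879 m³.
No salt enters, so dm/dt = −Q_out · (m/V).
dm/m = −Q_out dt/(V₀ + 0.207800 t); integrating gives ln(m/m₀) = −(Q_out/(Q_in−Q_out)) ln(V/V₀).
m = m₀ (V₀/V)^(Q_out/(Q_in−Q_out)) = 60.09 × (8.074/12.3879)^(1.86574) = 27.0361 g.
C = m/V = 27.0361/12.3879 = 2.18245 g/m³.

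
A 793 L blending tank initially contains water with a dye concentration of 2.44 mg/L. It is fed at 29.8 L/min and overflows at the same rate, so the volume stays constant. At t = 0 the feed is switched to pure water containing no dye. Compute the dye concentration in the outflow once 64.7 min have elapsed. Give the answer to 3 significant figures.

0.215 mg/L

Mass balance on the solute (V constant): V dC/dt = Q(C_in − C).
So dC/dt = (C_in − C)/τ with τ = V/Q = 793/29.8 = 26.611 min.
C approaches C_in exponentially: C(t) = C_in + (C₀ − C_in) e^(−t/τ).
C(64.7) = 0 + (2.44 − 0)·e^(−64.7/26.611) = 0 + (2.4400)·0.087918 = 0.21452 mg/L.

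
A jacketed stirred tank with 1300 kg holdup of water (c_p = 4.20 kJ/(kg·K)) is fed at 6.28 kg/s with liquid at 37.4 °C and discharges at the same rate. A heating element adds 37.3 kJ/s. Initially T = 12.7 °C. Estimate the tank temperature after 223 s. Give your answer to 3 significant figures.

M c_p dT/dt = ṁ c_p (T_in − T) + Q̇.
τ = M/ṁ = 207.01 s; T_ss = T_in + Q̇/(ṁ c_p) = 37.4 + 37.3/(6.28·4.20) = 38.814 °C.
T approaches T_ss exponentially: T(t) = T_ss + (T₀ − T_ss) e^(−t/τ).
T(223) = 38.814 + (-26.114)·e^(−223/207.01) = 38.814 + (-26.114)·0.34053 = 29.922 °C.

29.9 °C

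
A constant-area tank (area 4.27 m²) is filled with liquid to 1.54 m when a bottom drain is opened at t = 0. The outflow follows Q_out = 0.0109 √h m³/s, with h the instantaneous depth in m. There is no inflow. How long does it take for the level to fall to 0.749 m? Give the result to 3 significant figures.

294 s

Accumulation of liquid (constant cross-section A): A dh/dt = −0.0109 √h.
∫ h^(−1/2) dh = −(0.0109/A) ∫ dt, giving 2√h = 2√h₀ − (0.0109/A) t.
t = 2A(√h₀ − √h)/0.0109 = 2·4.27·(√1.54 − √0.749)/0.0109
  = 8.5400 × (1.2410 − 0.86545) / 0.0109 = 294.21 s.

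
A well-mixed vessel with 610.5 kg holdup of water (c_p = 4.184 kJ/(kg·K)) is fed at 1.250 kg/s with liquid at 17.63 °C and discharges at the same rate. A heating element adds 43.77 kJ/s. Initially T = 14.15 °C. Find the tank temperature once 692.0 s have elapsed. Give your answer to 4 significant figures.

First-law balance (no shaft work): M c_p dT/dt = ṁ c_p (T_in − T) + 43.77.
τ = M/ṁ = 488.400 s; T_ss = T_in + Q̇/(ṁ c_p) = 17.63 + 43.77/(1.250·4.184) = 25.9990 °C.
Integrating: T(t) = T_ss + (T₀ − T_ss) e^(−t/τ).
T(692.0) = 25.9990 + (-11.8490)·e^(−692.0/488.400) = 25.9990 + (-11.8490)·0.242471 = 23.1260 °C.

23.13 °C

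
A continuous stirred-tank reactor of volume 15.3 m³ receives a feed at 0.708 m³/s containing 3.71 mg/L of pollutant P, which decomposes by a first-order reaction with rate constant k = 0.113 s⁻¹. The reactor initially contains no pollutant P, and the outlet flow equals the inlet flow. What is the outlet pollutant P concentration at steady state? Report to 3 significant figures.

1.08 mg/L

Species balance: V dC/dt = Q C_in − Q C − k V C.
At steady state: 0 = Q C_in − (Q + kV) C_ss, so C_ss = Q C_in/(Q + kV).
C_ss = 0.708·3.71/(0.708 + 0.113·15.3) = 2.6267/2.4369 = 1.0779 mg/L.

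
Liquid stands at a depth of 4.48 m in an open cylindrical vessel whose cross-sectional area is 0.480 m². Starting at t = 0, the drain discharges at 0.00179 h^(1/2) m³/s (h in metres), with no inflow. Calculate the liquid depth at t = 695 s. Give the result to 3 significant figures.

0.674 m

With no inflow, A dh/dt = −0.00179 √h.
Separate and integrate: 2(√h − √h₀) = −(0.00179/A) t.
√h = √4.48 − 0.00179·695/(2·0.480) = 2.1166 − 1.2959 = 0.82072.
h = 0.82072² = 0.67357 m.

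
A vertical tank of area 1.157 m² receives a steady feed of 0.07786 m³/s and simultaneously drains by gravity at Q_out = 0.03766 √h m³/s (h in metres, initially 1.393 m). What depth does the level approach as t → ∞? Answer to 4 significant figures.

4.274 m

Unsteady balance on liquid volume: A dh/dt = Q_in − 0.03766 √h. At steady state dh/dt = 0:
Q_in = 0.03766 √h_ss ⇒ √h_ss = 0.07786/0.03766 = 2.06745.
h_ss = 2.06745² = 4.27433 m. (Since h₀ = 1.393 m < h_ss, the level will rise toward this value.)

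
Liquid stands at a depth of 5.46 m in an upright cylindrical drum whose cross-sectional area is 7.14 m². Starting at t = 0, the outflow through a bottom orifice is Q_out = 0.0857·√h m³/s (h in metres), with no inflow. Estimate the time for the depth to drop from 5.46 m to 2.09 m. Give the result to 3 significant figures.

148 s

Mass balance (ρ constant): A dh/dt = −0.0857 √h.
This is separable: 2 d(√h)/dt = −0.0857/A, so √h = √h₀ − (0.0857/(2A)) t.
t = 2A(√h₀ − √h)/0.0857 = 2·7.14·(√5.46 − √2.09)/0.0857
  = 14.280 × (2.3367 − 1.4457) / 0.0857 = 148.46 s.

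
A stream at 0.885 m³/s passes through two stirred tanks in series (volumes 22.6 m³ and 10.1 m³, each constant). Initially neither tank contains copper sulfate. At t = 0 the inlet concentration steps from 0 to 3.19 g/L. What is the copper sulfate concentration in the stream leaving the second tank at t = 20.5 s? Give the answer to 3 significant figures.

1.03 g/L

Time constants: τᵢ = Vᵢ/Q for each well-mixed tank.
τ₁ = 22.6/0.885 = 25.537 s; τ₂ = 10.1/0.885 = 11.412 s.
Tank 1: C₁ = C_in(1 − e^(−t/τ₁)). Tank 2 (τ₁ ≠ τ₂): C₂ = C_in[1 − (τ₁ e^(−t/τ₁) − τ₂ e^(−t/τ₂))/(τ₁ − τ₂)].
At t = 20.5: e^(−t/τ₁) = 0.44809, e^(−t/τ₂) = 0.16591.
C₂ = 3.19·[1 − (25.537·0.44809 − 11.412·0.16591)/(14.124)] = 3.19·0.32392 = 1.0333 g/L.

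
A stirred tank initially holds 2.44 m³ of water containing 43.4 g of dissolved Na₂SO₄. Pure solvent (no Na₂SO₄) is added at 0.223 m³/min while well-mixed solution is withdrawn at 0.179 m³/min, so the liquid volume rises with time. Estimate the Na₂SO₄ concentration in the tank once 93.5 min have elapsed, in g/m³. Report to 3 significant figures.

0.119 g/m³

Total volume: dV/dt = Q_in − Q_out = 0.044000 m³/min, so V(t) = 2.44 + 0.044000 t and V(93.5) = 6.5540 m³.
No Na₂SO₄ enters, so dm/dt = −Q_out · (m/V).
Separate: dm/m = −Q_out dt/V(t) ⇒ ln(m/m₀) = −(Q_out/(Q_in−Q_out)) ln(V/V₀).
m = m₀ (V₀/V)^(Q_out/(Q_in−Q_out)) = 43.4 × (2.44/6.5540)^(4.0682) = 0.77941 g.
C = m/V = 0.77941/6.5540 = 0.11892 g/m³.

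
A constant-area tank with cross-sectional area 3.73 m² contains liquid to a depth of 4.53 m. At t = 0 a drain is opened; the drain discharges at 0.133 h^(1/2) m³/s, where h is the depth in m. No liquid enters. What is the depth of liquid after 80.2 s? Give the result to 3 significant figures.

A dh/dt = −Q_out = −0.133 √h.
∫ h^(−1/2) dh = −(0.133/A) ∫ dt, giving 2√h = 2√h₀ − (0.133/A) t.
√h = √4.53 − 0.133·80.2/(2·3.73) = 2.1284 − 1.4298 = 0.69854.
h = 0.69854² = 0.48796 m.

0.488 m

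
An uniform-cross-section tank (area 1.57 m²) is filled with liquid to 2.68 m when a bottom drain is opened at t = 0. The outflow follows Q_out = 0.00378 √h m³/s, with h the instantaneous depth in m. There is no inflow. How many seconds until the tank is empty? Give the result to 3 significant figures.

Accumulation of liquid (constant cross-section A): A dh/dt = −0.00378 √h.
∫ h^(−1/2) dh = −(0.00378/A) ∫ dt, giving 2√h = 2√h₀ − (0.00378/A) t.
Tank is empty when √h = 0: t_empty = 2A√h₀/0.00378.
t_empty = 2·1.57·√2.68/0.00378 = 3.1400·1.6371/0.00378 = 1359.9 s.

1360 s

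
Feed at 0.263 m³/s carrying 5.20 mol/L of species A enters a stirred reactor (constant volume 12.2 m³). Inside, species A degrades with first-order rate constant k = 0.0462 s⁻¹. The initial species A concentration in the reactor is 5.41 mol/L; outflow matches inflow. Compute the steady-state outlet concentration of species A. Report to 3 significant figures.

1.65 mol/L

Accumulation = in − out − consumed: V dC/dt = Q C_in − Q C − k V C.
Steady state (dC/dt = 0): C_ss = Q C_in/(Q + kV) = C_in/(1 + kV/Q).
C_ss = 0.263·5.20/(0.263 + 0.0462·12.2) = 1.3676/0.82664 = 1.6544 mol/L.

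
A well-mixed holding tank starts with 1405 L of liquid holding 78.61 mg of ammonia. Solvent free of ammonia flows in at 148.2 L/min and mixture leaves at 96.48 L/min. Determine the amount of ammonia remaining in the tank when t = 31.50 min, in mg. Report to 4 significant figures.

18.70 mg

Let m(t) be the amount of ammonia. Volume: V(t) = V₀ + (Q_in − Q_out) t = 1405 + 51.7200 t; V(31.50) = 3034.18 L.
Species balance (pure solvent in): dm/dt = −Q_out · m/V(t).
Separate: dm/m = −Q_out dt/V(t) ⇒ ln(m/m₀) = −(Q_out/(Q_in−Q_out)) ln(V/V₀).
m = m₀ (V₀/V)^(Q_out/(Q_in−Q_out)) = 78.61 × (1405/3034.18)^(1.86543) = 18.6958 mg.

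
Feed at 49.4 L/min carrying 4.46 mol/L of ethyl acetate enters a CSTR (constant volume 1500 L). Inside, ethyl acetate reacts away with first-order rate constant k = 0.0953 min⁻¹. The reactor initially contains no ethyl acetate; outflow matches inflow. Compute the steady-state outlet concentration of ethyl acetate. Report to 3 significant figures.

Accumulation = in − out − consumed: V dC/dt = Q C_in − Q C − k V C.
At steady state: 0 = Q C_in − (Q + kV) C_ss, so C_ss = Q C_in/(Q + kV).
C_ss = 49.4·4.46/(49.4 + 0.0953·1500) = 220.32/192.35 = 1.1454 mol/L.

1.15 mol/L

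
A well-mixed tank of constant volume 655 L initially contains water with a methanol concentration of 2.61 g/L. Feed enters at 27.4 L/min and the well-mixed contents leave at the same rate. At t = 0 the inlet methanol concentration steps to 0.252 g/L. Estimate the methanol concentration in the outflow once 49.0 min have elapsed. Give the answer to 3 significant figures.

0.556 g/L

Mass balance on the solute (V constant): V dC/dt = Q(C_in − C).
Time constant τ = V/Q = 655/27.4 = 23.905 min.
This is linear first-order; C(t) = C_in + (C₀ − C_in) e^(−t/τ).
C(49.0) = 0.252 + (2.61 − 0.252)·e^(−49.0/23.905) = 0.252 + (2.3580)·0.12876 = 0.55563 g/L.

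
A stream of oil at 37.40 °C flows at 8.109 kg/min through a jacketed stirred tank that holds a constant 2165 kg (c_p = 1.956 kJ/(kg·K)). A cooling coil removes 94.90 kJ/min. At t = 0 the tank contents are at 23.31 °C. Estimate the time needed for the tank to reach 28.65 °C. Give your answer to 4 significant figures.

Energy balance: M c_p dT/dt = ṁ c_p (T_in − T) − 94.90.
τ = M/ṁ = 266.987 min; T_ss = T_in − Q̇/(ṁ c_p) = 31.4168 °C.
T(t) = T_ss + (T₀ − T_ss) e^(−t/τ). Set T = 28.65:
e^(−t/τ) = (28.65 − 31.4168)/(23.31 − 31.4168) = 0.341298
t = −266.987 · ln(0.341298) = 287.011 min.

287.0 min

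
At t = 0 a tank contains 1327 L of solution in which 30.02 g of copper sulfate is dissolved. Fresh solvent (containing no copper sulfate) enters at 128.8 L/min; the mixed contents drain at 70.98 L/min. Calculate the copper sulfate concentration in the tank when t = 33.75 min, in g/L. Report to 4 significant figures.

0.003017 g/L

Total volume: dV/dt = Q_in − Q_out = 57.8200 L/min, so V(t) = 1327 + 57.8200 t and V(33.75) = 3278.43 L.
Solute balance: dm/dt = 0 − Q_out C = −Q_out m/V(t).
Separate: dm/m = −Q_out dt/V(t) ⇒ ln(m/m₀) = −(Q_out/(Q_in−Q_out)) ln(V/V₀).
m = m₀ (V₀/V)^(Q_out/(Q_in−Q_out)) = 30.02 × (1327/3278.43)^(1.22760) = 9.89043 g.
C = m/V = 9.89043/3278.43 = 0.00301682 g/L.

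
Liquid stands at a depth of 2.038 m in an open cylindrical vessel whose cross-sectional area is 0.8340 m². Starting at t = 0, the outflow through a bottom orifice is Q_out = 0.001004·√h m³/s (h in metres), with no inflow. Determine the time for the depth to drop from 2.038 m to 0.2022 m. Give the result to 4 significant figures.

With no inflow, A dh/dt = −0.001004 √h.
Separate and integrate: 2(√h − √h₀) = −(0.001004/A) t.
t = 2A(√h₀ − √h)/0.001004 = 2·0.8340·(√2.038 − √0.2022)/0.001004
  = 1.66800 × (1.42759 − 0.449667) / 0.001004 = 1624.67 s.

1625 s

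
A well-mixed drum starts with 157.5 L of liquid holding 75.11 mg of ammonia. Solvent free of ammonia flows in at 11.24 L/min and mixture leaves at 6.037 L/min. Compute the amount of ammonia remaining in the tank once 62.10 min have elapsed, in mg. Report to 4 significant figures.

20.58 mg

Total volume: dV/dt = Q_in − Q_out = 5.20300 L/min, so V(t) = 157.5 + 5.20300 t and V(62.10) = 480.606 L.
No ammonia enters, so dm/dt = −Q_out · (m/V).
Separate: dm/m = −Q_out dt/V(t) ⇒ ln(m/m₀) = −(Q_out/(Q_in−Q_out)) ln(V/V₀).
m = m₀ (V₀/V)^(Q_out/(Q_in−Q_out)) = 75.11 × (157.5/480.606)^(1.16029) = 20.5838 mg.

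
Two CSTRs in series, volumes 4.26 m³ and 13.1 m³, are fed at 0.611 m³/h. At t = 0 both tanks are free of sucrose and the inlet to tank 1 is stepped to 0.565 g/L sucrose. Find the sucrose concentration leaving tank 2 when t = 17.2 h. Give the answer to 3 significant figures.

0.213 g/L

Each tank obeys Vᵢ dCᵢ/dt = Q(Cᵢ₋₁ − Cᵢ), so τᵢ = Vᵢ/Q.
τ₁ = 4.26/0.611 = 6.9722 h; τ₂ = 13.1/0.611 = 21.440 h.
Solving the cascade with C₁(0)=C₂(0)=0 gives C₂(t) = C_in[1 − (τ₁ e^(−t/τ₁) − τ₂ e^(−t/τ₂))/(τ₁ − τ₂)].
At t = 17.2: e^(−t/τ₁) = 0.084843, e^(−t/τ₂) = 0.44833.
C₂ = 0.565·[1 − (6.9722·0.084843 − 21.440·0.44833)/(-14.468)] = 0.565·0.37651 = 0.21273 g/L.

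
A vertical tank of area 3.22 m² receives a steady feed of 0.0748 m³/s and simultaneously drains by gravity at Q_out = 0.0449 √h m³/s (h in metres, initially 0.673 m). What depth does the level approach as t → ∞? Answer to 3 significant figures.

A dh/dt = Q_in − 0.0449 √h. Steady state requires inflow = outflow:
Q_in = 0.0449 √h_ss ⇒ √h_ss = 0.0748/0.0449 = 1.6659.
h_ss = 1.6659² = 2.7753 m. (Since h₀ = 0.673 m < h_ss, the level will rise toward this value.)

2.78 m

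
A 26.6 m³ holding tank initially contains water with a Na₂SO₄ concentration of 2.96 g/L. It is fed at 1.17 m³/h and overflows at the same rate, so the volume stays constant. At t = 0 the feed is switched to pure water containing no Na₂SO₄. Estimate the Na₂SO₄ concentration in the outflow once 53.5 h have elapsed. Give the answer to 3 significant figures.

Transient balance on the dissolved component: V dC/dt = Q(C_in − C).
So dC/dt = (C_in − C)/τ with τ = V/Q = 26.6/1.17 = 22.735 h.
Integrating: C(t) = C_in + (C₀ − C_in) e^(−t/τ).
C(53.5) = 0 + (2.96 − 0)·e^(−53.5/22.735) = 0 + (2.9600)·0.095065 = 0.28139 g/L.

0.281 g/L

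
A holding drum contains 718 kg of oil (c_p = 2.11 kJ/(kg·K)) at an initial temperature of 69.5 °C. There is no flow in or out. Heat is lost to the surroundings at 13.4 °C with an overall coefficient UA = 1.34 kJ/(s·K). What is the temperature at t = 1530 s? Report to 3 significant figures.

27.9 °C

Unsteady energy balance on the tank contents: M c_p dT/dt = −UA(T − T_amb).
dT/dt = (T_ss − T)/τ with T_ss = T_amb = 13.400 °C, τ = M c_p/UA = 718·2.11/1.34 = 1130.6 s.
T approaches T_ss exponentially: T(t) = T_ss + (T₀ − T_ss) e^(−t/τ).
T(1530) = 13.400 + (56.100)·0.25839 = 27.896 °C.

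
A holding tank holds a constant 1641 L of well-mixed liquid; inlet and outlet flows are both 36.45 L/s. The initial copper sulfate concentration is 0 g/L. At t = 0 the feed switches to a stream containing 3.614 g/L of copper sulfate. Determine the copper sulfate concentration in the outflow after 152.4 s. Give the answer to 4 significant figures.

3.492 g/L

Species balance on the tank: V dC/dt = Q(C_in − C).
Time constant τ = V/Q = 1641/36.45 = 45.0206 s.
Integrating: C(t) = C_in + (C₀ − C_in) e^(−t/τ).
C(152.4) = 3.614 + (0 − 3.614)·e^(−152.4/45.0206) = 3.614 + (-3.61400)·0.0338736 = 3.49158 g/L.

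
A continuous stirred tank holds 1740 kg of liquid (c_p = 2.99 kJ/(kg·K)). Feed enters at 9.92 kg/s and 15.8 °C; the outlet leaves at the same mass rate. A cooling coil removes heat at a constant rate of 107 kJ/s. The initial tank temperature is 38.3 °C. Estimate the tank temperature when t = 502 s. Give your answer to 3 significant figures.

13.7 °C

M c_p dT/dt = ṁ c_p (T_in − T) − Q̇.
Rearrange: dT/dt = (T_ss − T)/τ with τ = M/ṁ = 175.40 s and T_ss = T_in − Q̇/(ṁ c_p) = 12.193 °C.
T approaches T_ss exponentially: T(t) = T_ss + (T₀ − T_ss) e^(−t/τ).
T(502) = 12.193 + (26.107)·e^(−502/175.40) = 12.193 + (26.107)·0.057156 = 13.685 °C.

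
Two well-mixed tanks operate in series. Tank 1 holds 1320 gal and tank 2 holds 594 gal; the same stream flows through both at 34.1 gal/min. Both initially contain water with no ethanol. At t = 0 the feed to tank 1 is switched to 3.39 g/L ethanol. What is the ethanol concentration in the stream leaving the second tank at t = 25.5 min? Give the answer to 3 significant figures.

Each tank obeys Vᵢ dCᵢ/dt = Q(Cᵢ₋₁ − Cᵢ), so τᵢ = Vᵢ/Q.
τ₁ = 1320/34.1 = 38.710 min; τ₂ = 594/34.1 = 17.419 min.
Tank 1: C₁ = C_in(1 − e^(−t/τ₁)). Tank 2 (τ₁ ≠ τ₂): C₂ = C_in[1 − (τ₁ e^(−t/τ₁) − τ₂ e^(−t/τ₂))/(τ₁ − τ₂)].
At t = 25.5: e^(−t/τ₁) = 0.51750, e^(−t/τ₂) = 0.23133.
C₂ = 3.39·[1 − (38.710·0.51750 − 17.419·0.23133)/(21.290)] = 3.39·0.24837 = 0.84197 g/L.

0.842 g/L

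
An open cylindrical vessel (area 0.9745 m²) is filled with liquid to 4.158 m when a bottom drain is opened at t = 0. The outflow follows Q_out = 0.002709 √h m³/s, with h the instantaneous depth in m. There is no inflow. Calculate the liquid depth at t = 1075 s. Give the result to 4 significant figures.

A dh/dt = −Q_out = −0.002709 √h.
Separate and integrate: 2(√h − √h₀) = −(0.002709/A) t.
√h = √4.158 − 0.002709·1075/(2·0.9745) = 2.03912 − 1.49419 = 0.544928.
h = 0.544928² = 0.296947 m.

0.2969 m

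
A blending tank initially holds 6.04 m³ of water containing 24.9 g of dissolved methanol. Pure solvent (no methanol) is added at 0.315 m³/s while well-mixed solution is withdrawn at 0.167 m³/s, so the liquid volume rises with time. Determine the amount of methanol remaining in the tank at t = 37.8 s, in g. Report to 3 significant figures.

Total volume: dV/dt = Q_in − Q_out = 0.14800 m³/s, so V(t) = 6.04 + 0.14800 t and V(37.8) = 11.634 m³.
Solute balance: dm/dt = 0 − Q_out C = −Q_out m/V(t).
dm/m = −Q_out dt/(V₀ + 0.14800 t); integrating gives ln(m/m₀) = −(Q_out/(Q_in−Q_out)) ln(V/V₀).
m = m₀ (V₀/V)^(Q_out/(Q_in−Q_out)) = 24.9 × (6.04/11.634)^(1.1284) = 11.883 g.

11.9 g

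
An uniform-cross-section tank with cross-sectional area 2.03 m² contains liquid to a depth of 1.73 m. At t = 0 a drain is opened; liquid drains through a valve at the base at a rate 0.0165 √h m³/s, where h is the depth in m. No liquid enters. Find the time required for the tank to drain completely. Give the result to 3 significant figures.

A dh/dt = −Q_out = −0.0165 √h.
∫ h^(−1/2) dh = −(0.0165/A) ∫ dt, giving 2√h = 2√h₀ − (0.0165/A) t.
Set h = 0: 2√h₀ = (0.0165/A) t_empty ⇒ t_empty = 2A√h₀/0.0165.
t_empty = 2·2.03·√1.73/0.0165 = 4.0600·1.3153/0.0165 = 323.64 s.

324 s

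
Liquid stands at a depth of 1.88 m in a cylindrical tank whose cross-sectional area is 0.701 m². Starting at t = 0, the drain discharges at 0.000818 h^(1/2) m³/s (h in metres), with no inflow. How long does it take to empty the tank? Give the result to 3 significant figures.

2350 s

With no inflow, A dh/dt = −0.000818 √h.
Separate and integrate: 2(√h − √h₀) = −(0.000818/A) t.
Tank is empty when √h = 0: t_empty = 2A√h₀/0.000818.
t_empty = 2·0.701·√1.88/0.000818 = 1.4020·1.3711/0.000818 = 2350.0 s.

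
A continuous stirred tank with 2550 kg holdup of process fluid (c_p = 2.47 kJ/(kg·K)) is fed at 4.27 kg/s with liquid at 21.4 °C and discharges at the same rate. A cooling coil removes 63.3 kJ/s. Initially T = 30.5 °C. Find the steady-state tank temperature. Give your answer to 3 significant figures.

Energy balance: M c_p dT/dt = ṁ c_p (T_in − T) − 63.3.
At steady state dT/dt = 0 ⇒ T_ss = T_in − Q̇/(ṁ c_p) = 21.4 − 63.3/(4.27·2.47) = 15.398 °C.

15.4 °C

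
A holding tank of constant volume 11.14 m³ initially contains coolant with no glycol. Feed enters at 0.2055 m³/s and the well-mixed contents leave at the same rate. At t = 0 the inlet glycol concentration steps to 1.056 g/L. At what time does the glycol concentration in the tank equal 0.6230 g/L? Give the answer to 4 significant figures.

48.33 s

Transient balance on the dissolved component: V dC/dt = Q(C_in − C), so τ = V/Q = 54.2092 s.
C(t) = C_in + (C₀ − C_in) e^(−t/τ). Set C = 0.6230 and solve for t:
e^(−t/τ) = (C − C_in)/(C₀ − C_in) = (0.6230 − 1.056)/(0 − 1.056) = 0.410038
t = −τ ln(…) = 54.2092 × 0.891506 = 48.3279 s.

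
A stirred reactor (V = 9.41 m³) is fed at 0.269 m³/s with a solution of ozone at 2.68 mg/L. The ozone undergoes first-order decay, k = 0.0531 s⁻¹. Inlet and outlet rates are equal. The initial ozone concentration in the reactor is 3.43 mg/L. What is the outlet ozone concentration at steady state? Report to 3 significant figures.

0.938 mg/L

V dC/dt = Q(C_in − C) − k V C.
At steady state: 0 = Q C_in − (Q + kV) C_ss, so C_ss = Q C_in/(Q + kV).
C_ss = 0.269·2.68/(0.269 + 0.0531·9.41) = 0.72092/0.76867 = 0.93788 mg/L.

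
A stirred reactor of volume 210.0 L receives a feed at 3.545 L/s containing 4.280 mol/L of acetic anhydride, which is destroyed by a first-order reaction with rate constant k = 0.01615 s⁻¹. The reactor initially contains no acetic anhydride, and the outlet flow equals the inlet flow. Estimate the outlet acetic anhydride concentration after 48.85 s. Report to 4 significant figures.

Accumulation = in − out − consumed: V dC/dt = Q C_in − Q C − k V C.
dC/dt = (Q/V) C_in − (Q/V + k) C; effective rate a = Q/V + k = 0.0168810 + 0.01615 = 0.0330310 s⁻¹.
C_ss = Q C_in/(Q + kV) = 2.18736 mol/L; C(t) = C_ss + (C₀ − C_ss) e^(−a t).
C(48.85) = 2.18736 + (-2.18736)·e^(−0.0330310·48.85) = 2.18736 + (-2.18736)·0.199177 = 1.75169 mol/L.

1.752 mol/L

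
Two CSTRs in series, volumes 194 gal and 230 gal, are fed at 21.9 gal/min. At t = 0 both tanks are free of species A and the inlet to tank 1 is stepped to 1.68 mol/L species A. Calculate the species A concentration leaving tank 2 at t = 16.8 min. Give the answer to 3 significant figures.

0.871 mol/L

Species balance on tank i: dCᵢ/dt = (Cᵢ₋₁ − Cᵢ)/τᵢ with τᵢ = Vᵢ/Q.
τ₁ = 194/21.9 = 8.8584 min; τ₂ = 230/21.9 = 10.502 min.
Tank 1: C₁ = C_in(1 − e^(−t/τ₁)). Tank 2 (τ₁ ≠ τ₂): C₂ = C_in[1 − (τ₁ e^(−t/τ₁) − τ₂ e^(−t/τ₂))/(τ₁ − τ₂)].
At t = 16.8: e^(−t/τ₁) = 0.15009, e^(−t/τ₂) = 0.20197.
C₂ = 1.68·[1 − (8.8584·0.15009 − 10.502·0.20197)/(-1.6438)] = 1.68·0.51850 = 0.87107 mol/L.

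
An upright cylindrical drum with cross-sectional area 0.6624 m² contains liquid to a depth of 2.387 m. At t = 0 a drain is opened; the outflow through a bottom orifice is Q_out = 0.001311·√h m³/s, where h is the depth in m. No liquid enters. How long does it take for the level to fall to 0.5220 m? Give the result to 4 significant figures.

831.2 s

A dh/dt = −Q_out = −0.001311 √h.
Separate and integrate: 2(√h − √h₀) = −(0.001311/A) t.
t = 2A(√h₀ − √h)/0.001311 = 2·0.6624·(√2.387 − √0.5220)/0.001311
  = 1.32480 × (1.54499 − 0.722496) / 0.001311 = 831.154 s.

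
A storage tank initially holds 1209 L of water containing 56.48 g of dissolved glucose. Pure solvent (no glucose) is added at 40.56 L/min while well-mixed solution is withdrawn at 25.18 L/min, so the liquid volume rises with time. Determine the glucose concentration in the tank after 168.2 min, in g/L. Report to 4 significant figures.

0.002286 g/L

Total volume: dV/dt = Q_in − Q_out = 15.3800 L/min, so V(t) = 1209 + 15.3800 t and V(168.2) = 3795.92 L.
Solute balance: dm/dt = 0 − Q_out C = −Q_out m/V(t).
dm/m = −Q_out dt/(V₀ + 15.3800 t); integrating gives ln(m/m₀) = −(Q_out/(Q_in−Q_out)) ln(V/V₀).
m = m₀ (V₀/V)^(Q_out/(Q_in−Q_out)) = 56.48 × (1209/3795.92)^(1.63719) = 8.67741 g.
C = m/V = 8.67741/3795.92 = 0.00228599 g/L.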